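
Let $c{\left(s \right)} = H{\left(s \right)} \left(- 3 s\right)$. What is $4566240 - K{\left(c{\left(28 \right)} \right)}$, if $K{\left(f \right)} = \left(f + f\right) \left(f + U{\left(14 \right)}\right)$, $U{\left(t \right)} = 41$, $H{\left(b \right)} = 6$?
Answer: $4099536$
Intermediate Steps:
$c{\left(s \right)} = - 18 s$ ($c{\left(s \right)} = 6 \left(- 3 s\right) = - 18 s$)
$K{\left(f \right)} = 2 f \left(41 + f\right)$ ($K{\left(f \right)} = \left(f + f\right) \left(f + 41\right) = 2 f \left(41 + f\right)$)
$4566240 - K{\left(c{\left(28 \right)} \right)} = 4566240 - 2 \left(\left(-18\right) 28\right) \left(41 - 504\right) = 4566240 - 2 \left(-504\right) \left(41 - 504\right) = 4566240 - 2 \left(-504\right) \left(-463\right) = 4566240 - 466704 = 4099536$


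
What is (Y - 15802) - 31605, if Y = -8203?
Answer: -55610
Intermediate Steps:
(Y - 15802) - 31605 = (-8203 - 15802) - 31605 = -24005 - 31605 = -55610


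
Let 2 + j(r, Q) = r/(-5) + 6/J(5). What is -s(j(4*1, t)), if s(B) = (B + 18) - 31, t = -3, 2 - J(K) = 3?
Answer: 109/5 ≈ 21.800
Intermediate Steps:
J(K) = -1 (J(K) = 2 - 1*3 = 2 - 3 = -1)
j(r, Q) = -8 - r/5 (j(r, Q) = -2 + (r/(-5) + 6/(-1)) = -2 + (r*(-⅕) + 6*(-1)) = -2 + (-r/5 - 6) = -2 + (-6 - r/5) = -8 - r/5)
s(B) = -13 + B (s(B) = (18 + B) - 31 = -13 + B)
-s(j(4*1, t)) = -(-13 + (-8 - 4/5)) = -(-13 + (-8 - ⅕*4)) = -(-13 + (-8 - ⅘)) = -(-13 - 44/5) = -1*(-109/5) = 109/5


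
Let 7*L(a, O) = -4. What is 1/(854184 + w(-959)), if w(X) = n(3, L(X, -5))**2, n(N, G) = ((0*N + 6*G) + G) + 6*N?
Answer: 1/854380 ≈ 1.1704e-6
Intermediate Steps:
L(a, O) = -4/7 (L(a, O) = (1/7)*(-4) = -4/7)
n(N, G) = 6*N + 7*G (n(N, G) = ((0 + 6*G) + G) + 6*N = (6*G + G) + 6*N = 7*G + 6*N = 6*N + 7*G)
w(X) = 196 (w(X) = (6*3 + 7*(-4/7))**2 = (18 - 4)**2 = 14**2 = 196)
1/(854184 + w(-959)) = 1/(854184 + 196) = 1/854380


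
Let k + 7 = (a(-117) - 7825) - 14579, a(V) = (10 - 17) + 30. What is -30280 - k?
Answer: -7892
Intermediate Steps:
a(V) = 23 (a(V) = -7 + 30 = 23)
k = -22388 (k = -7 + ((23 - 7825) - 14579) = -7 + (-7802 - 14579) = -7 - 22381 = -22388)
-30280 - k = -30280 - 1*(-22388) = -30280 + 22388 = -7892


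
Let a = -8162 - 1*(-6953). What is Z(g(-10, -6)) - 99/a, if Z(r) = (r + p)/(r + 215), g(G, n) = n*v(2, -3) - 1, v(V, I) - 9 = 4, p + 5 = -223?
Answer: -119233/54808 ≈ -2.1755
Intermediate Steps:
p = -228 (p = -5 - 223 = -228)
v(V, I) = 13 (v(V, I) = 9 + 4 = 13)
a = -1209 (a = -8162 + 6953 = -1209)
g(G, n) = -1 + 13*n (g(G, n) = n*13 - 1 = 13*n - 1 = -1 + 13*n)
Z(r) = (-228 + r)/(215 + r) (Z(r) = (r - 228)/(r + 215) = (-228 + r)/(215 + r))
Z(g(-10, -6)) - 99/a = (-228 + (-1 + 13*(-6)))/(215 + (-1 + 13*(-6))) - 99/(-1209) = (-228 + (-1 - 78))/(215 + (-1 - 78)) - 99*(-1/1209) = (-228 - 79)/(215 - 79) + 33/403 = -307/136 + 33/403 = -119233/54808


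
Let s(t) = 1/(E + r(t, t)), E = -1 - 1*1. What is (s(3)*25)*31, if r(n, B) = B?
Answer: 775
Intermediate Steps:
E = -2 (E = -1 - 1 = -2)
s(t) = 1/(-2 + t)
(s(3)*25)*31 = (25/(-2 + 3))*31 = (25/1)*31 = (1*25)*31 = 25*31 = 775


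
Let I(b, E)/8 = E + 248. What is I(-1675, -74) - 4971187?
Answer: -4969795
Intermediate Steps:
I(b, E) = 1984 + 8*E (I(b, E) = 8*(E + 248) = 8*(248 + E) = 1984 + 8*E)
I(-1675, -74) - 4971187 = (1984 + 8*(-74)) - 4971187 = (1984 - 592) - 4971187 = 1392 - 4971187 = -4969795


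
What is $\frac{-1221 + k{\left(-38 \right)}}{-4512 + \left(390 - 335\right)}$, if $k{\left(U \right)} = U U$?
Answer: $- \frac{223}{4457} \approx -0.050034$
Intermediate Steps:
$k{\left(U \right)} = U^{2}$
$\frac{-1221 + k{\left(-38 \right)}}{-4512 + \left(390 - 335\right)} = \frac{-1221 + \left(-38\right)^{2}}{-4512 + \left(390 - 335\right)} = \frac{-1221 + 1444}{-4512 + \left(390 - 335\right)} = \frac{223}{-4512 + 55} = \frac{223}{-4457} = 223 \left(- \frac{1}{4457}\right) = - \frac{223}{4457}$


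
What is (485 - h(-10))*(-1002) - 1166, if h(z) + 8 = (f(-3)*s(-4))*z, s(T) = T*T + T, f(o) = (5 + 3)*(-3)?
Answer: 2390608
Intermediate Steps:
f(o) = -24 (f(o) = 8*(-3) = -24)
s(T) = T + T² (s(T) = T² + T = T + T²)
h(z) = -8 - 288*z (h(z) = -8 + (-(-96)*(1 - 4))*z = -8 + (-(-96)*(-3))*z = -8 + (-24*12)*z = -8 - 288*z)
(485 - h(-10))*(-1002) - 1166 = (485 - (-8 - 288*(-10)))*(-1002) - 1166 = (485 - (-8 + 2880))*(-1002) - 1166 = (485 - 1*2872)*(-1002) - 1166 = (485 - 2872)*(-1002) - 1166 = -2387*(-1002) - 1166 = 2391774 - 1166 = 2390608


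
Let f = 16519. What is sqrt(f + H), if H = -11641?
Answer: 3*sqrt(542) ≈ 69.843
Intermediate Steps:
sqrt(f + H) = sqrt(16519 - 11641) = sqrt(4878) = 3*sqrt(542)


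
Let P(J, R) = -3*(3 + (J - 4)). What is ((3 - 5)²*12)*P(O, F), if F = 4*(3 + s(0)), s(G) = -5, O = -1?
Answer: 288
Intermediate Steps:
F = -8 (F = 4*(3 - 5) = 4*(-2) = -8)
P(J, R) = 3 - 3*J (P(J, R) = -3*(3 + (-4 + J)) = -3*(-1 + J) = 3 - 3*J)
((3 - 5)²*12)*P(O, F) = ((3 - 5)²*12)*(3 - 3*(-1)) = ((-2)²*12)*(3 + 3) = (4*12)*6 = 48*6 = 288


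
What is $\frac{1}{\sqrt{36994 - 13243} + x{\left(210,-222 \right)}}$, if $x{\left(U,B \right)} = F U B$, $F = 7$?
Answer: $- \frac{5180}{1690440823} - \frac{\sqrt{2639}}{35499257283} \approx -3.0657 \cdot 10^{-6}$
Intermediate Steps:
$x{\left(U,B \right)} = 7 B U$ ($x{\left(U,B \right)} = 7 U B = 7 B U$)
$\frac{1}{\sqrt{36994 - 13243} + x{\left(210,-222 \right)}} = \frac{1}{\sqrt{36994 - 13243} + 7 \left(-222\right) 210} = \frac{1}{\sqrt{23751} - 326340} = \frac{1}{3 \sqrt{2639} - 326340} = \frac{1}{-326340 + 3 \sqrt{2639}}$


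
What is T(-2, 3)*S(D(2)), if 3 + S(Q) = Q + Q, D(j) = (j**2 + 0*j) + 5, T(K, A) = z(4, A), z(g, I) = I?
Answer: 45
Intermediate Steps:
T(K, A) = A
D(j) = 5 + j**2 (D(j) = (j**2 + 0) + 5 = j**2 + 5 = 5 + j**2)
S(Q) = -3 + 2*Q (S(Q) = -3 + (Q + Q) = -3 + 2*Q)
T(-2, 3)*S(D(2)) = 3*(-3 + 2*(5 + 2**2)) = 3*(-3 + 2*(5 + 4)) = 3*(-3 + 2*9) = 3*(-3 + 18) = 3*15 = 45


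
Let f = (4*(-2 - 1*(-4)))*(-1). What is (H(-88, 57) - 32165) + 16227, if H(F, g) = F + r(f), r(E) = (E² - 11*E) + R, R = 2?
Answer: -15872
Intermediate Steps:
f = -8 (f = (4*(-2 + 4))*(-1) = (4*2)*(-1) = 8*(-1) = -8)
r(E) = 2 + E² - 11*E (r(E) = (E² - 11*E) + 2 = 2 + E² - 11*E)
H(F, g) = 154 + F (H(F, g) = F + (2 + (-8)² - 11*(-8)) = F + (2 + 64 + 88) = F + 154 = 154 + F)
(H(-88, 57) - 32165) + 16227 = ((154 - 88) - 32165) + 16227 = (66 - 32165) + 16227 = -32099 + 16227 = -15872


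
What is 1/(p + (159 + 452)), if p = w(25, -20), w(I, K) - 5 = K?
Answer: 1/596 ≈ 0.0016779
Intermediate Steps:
w(I, K) = 5 + K
p = -15 (p = 5 - 20 = -15)
1/(p + (159 + 452)) = 1/(-15 + (159 + 452)) = 1/(-15 + 611) = 1/596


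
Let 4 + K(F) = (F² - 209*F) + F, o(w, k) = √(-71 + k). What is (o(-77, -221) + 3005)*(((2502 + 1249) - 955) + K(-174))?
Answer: 208126300 + 138520*I*√73 ≈ 2.0813e+8 + 1.1835e+6*I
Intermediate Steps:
K(F) = -4 + F² - 208*F (K(F) = -4 + ((F² - 209*F) + F) = -4 + (F² - 208*F) = -4 + F² - 208*F)
(o(-77, -221) + 3005)*(((2502 + 1249) - 955) + K(-174)) = (√(-71 - 221) + 3005)*(((2502 + 1249) - 955) + (-4 + (-174)² - 208*(-174))) = (√(-292) + 3005)*((3751 - 955) + (-4 + 30276 + 36192)) = (2*I*√73 + 3005)*(2796 + 66464) = (3005 + 2*I*√73)*69260 = 208126300 + 138520*I*√73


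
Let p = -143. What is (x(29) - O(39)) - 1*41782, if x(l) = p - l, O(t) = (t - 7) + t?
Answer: -42025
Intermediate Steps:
O(t) = -7 + 2*t (O(t) = (-7 + t) + t = -7 + 2*t)
x(l) = -143 - l
(x(29) - O(39)) - 1*41782 = ((-143 - 1*29) - (-7 + 2*39)) - 1*41782 = ((-143 - 29) - (-7 + 78)) - 41782 = (-172 - 1*71) - 41782 = (-172 - 71) - 41782 = -243 - 41782 = -42025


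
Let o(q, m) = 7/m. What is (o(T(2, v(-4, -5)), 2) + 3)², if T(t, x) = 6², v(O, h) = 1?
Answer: 169/4 ≈ 42.250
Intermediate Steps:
T(t, x) = 36
(o(T(2, v(-4, -5)), 2) + 3)² = (7/2 + 3)² = (13/2)² = 169/4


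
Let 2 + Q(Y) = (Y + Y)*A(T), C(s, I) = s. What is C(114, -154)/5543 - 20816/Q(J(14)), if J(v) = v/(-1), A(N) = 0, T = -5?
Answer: 57691658/5543 ≈ 10408.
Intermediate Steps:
J(v) = -v (J(v) = v*(-1) = -v)
Q(Y) = -2 (Q(Y) = -2 + (Y + Y)*0 = -2 + (2*Y)*0 = -2 + 0 = -2)
C(114, -154)/5543 - 20816/Q(J(14)) = 114/5543 - 20816/(-2) = 114*(1/5543) - 20816*(-½) = 114/5543 + 10408 = 57691658/5543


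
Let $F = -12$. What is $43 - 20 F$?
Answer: $283$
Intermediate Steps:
$43 - 20 F = 43 - -240 = 43 + 240 = 283$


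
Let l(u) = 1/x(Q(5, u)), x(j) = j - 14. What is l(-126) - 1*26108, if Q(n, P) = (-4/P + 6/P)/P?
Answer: -2901416086/111131 ≈ -26108.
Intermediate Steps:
Q(n, P) = 2/P² (Q(n, P) = (2/P)/P = 2/P²)
x(j) = -14 + j
l(u) = 1/(-14 + 2/u²)
l(-126) - 1*26108 = -1*(-126)²/(-2 + 14*(-126)²) - 1*26108 = -1*15876/(-2 + 14*15876) - 26108 = -1*15876/(-2 + 222264) - 26108 = -1*15876/222262 - 26108 = -1*15876*1/222262 - 26108 = -7938/111131 - 26108 = -2901416086/111131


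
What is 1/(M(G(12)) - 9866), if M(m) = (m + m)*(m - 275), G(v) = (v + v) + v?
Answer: -1/27074 ≈ -3.6936e-5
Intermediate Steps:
G(v) = 3*v (G(v) = 2*v + v = 3*v)
M(m) = 2*m*(-275 + m) (M(m) = (2*m)*(-275 + m) = 2*m*(-275 + m))
1/(M(G(12)) - 9866) = 1/(2*(3*12)*(-275 + 3*12) - 9866) = 1/(2*36*(-275 + 36) - 9866) = 1/(2*36*(-239) - 9866) = 1/(-17208 - 9866) = 1/(-27074) = -1/27074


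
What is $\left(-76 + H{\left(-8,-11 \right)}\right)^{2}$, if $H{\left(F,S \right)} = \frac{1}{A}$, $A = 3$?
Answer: $\frac{51529}{9} \approx 5725.4$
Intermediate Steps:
$H{\left(F,S \right)} = \frac{1}{3}$
$\left(-76 + H{\left(-8,-11 \right)}\right)^{2} = \left(-76 + \frac{1}{3}\right)^{2} = \left(- \frac{227}{3}\right)^{2} = \frac{51529}{9}$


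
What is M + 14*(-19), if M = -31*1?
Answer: -297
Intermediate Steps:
M = -31
M + 14*(-19) = -31 + 14*(-19) = -31 - 266 = -297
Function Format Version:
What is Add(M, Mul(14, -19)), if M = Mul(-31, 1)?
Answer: -297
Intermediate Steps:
M = -31
Add(M, Mul(14, -19)) = Add(-31, Mul(14, -19)) = Add(-31, -266) = -297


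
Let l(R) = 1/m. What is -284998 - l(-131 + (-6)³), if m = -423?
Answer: -120554153/423 ≈ -2.8500e+5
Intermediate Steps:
l(R) = -1/423 (l(R) = 1/(-423) = -1/423)
-284998 - l(-131 + (-6)³) = -284998 - 1*(-1/423) = -284998 + 1/423 = -120554153/423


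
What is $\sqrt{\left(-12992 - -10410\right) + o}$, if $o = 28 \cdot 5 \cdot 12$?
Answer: $i \sqrt{902} \approx 30.033 i$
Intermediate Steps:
$o = 1680$ ($o = 140 \cdot 12 = 1680$)
$\sqrt{\left(-12992 - -10410\right) + o} = \sqrt{\left(-12992 - -10410\right) + 1680} = \sqrt{\left(-12992 + 10410\right) + 1680} = \sqrt{-2582 + 1680} = \sqrt{-902} = i \sqrt{902}$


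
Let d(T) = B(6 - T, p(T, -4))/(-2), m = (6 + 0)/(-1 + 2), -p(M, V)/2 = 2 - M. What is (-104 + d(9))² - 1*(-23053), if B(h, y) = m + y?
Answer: 36049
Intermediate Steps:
p(M, V) = -4 + 2*M (p(M, V) = -2*(2 - M) = -4 + 2*M)
m = 6 (m = 6/1 = 6*1 = 6)
B(h, y) = 6 + y
d(T) = -1 - T (d(T) = (6 + (-4 + 2*T))/(-2) = (2 + 2*T)*(-½) = -1 - T)
(-104 + d(9))² - 1*(-23053) = (-104 + (-1 - 1*9))² - 1*(-23053) = (-104 + (-1 - 9))² + 23053 = (-104 - 10)² + 23053 = (-114)² + 23053 = 12996 + 23053 = 36049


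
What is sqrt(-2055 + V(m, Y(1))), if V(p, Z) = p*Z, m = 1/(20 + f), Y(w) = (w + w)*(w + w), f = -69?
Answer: I*sqrt(100699)/7 ≈ 45.333*I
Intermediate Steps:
Y(w) = 4*w**2 (Y(w) = (2*w)*(2*w) = 4*w**2)
m = -1/49 (m = 1/(20 - 69) = 1/(-49) = -1/49 ≈ -0.020408)
V(p, Z) = Z*p
sqrt(-2055 + V(m, Y(1))) = sqrt(-2055 + (4*1**2)*(-1/49)) = sqrt(-2055 + (4*1)*(-1/49)) = sqrt(-2055 + 4*(-1/49)) = sqrt(-2055 - 4/49) = sqrt(-100699/49) = I*sqrt(100699)/7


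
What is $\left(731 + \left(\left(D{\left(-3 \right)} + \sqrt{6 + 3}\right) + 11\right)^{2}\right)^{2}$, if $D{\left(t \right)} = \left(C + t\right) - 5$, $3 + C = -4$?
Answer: $535824$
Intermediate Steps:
$C = -7$ ($C = -3 - 4 = -7$)
$D{\left(t \right)} = -12 + t$ ($D{\left(t \right)} = \left(-7 + t\right) - 5 = -12 + t$)
$\left(731 + \left(\left(D{\left(-3 \right)} + \sqrt{6 + 3}\right) + 11\right)^{2}\right)^{2} = \left(731 + \left(\left(\left(-12 - 3\right) + \sqrt{6 + 3}\right) + 11\right)^{2}\right)^{2} = \left(731 + \left(\left(-15 + \sqrt{9}\right) + 11\right)^{2}\right)^{2} = \left(731 + \left(\left(-15 + 3\right) + 11\right)^{2}\right)^{2} = \left(731 + \left(-12 + 11\right)^{2}\right)^{2} = \left(731 + \left(-1\right)^{2}\right)^{2} = \left(731 + 1\right)^{2} = 732^{2} = 535824$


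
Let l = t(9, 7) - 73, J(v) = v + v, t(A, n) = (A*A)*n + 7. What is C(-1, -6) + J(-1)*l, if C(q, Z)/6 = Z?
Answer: -1038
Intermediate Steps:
C(q, Z) = 6*Z
t(A, n) = 7 + n*A² (t(A, n) = A²*n + 7 = n*A² + 7 = 7 + n*A²)
J(v) = 2*v
l = 501 (l = (7 + 7*9²) - 73 = (7 + 7*81) - 73 = (7 + 567) - 73 = 574 - 73 = 501)
C(-1, -6) + J(-1)*l = 6*(-6) + (2*(-1))*501 = -36 - 2*501 = -36 - 1002 = -1038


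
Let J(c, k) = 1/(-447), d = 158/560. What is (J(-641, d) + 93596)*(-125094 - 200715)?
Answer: -4543668346833/149 ≈ -3.0494e+10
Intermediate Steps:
d = 79/280 (d = 158*(1/560) = 79/280 ≈ 0.28214)
J(c, k) = -1/447
(J(-641, d) + 93596)*(-125094 - 200715) = (-1/447 + 93596)*(-125094 - 200715) = (41837411/447)*(-325809) = -4543668346833/149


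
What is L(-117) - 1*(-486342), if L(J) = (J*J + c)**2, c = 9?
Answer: 188121546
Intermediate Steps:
L(J) = (9 + J**2)**2 (L(J) = (J*J + 9)**2 = (J**2 + 9)**2 = (9 + J**2)**2)
L(-117) - 1*(-486342) = (9 + (-117)**2)**2 - 1*(-486342) = (9 + 13689)**2 + 486342 = 13698**2 + 486342 = 187635204 + 486342 = 188121546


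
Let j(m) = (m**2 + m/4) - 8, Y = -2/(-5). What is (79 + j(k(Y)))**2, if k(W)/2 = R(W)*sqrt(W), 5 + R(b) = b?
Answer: 343653023/31250 - 301461*sqrt(10)/3125 ≈ 10692.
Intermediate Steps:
R(b) = -5 + b
Y = 2/5 (Y = -2*(-1/5) = 2/5 ≈ 0.40000)
k(W) = 2*sqrt(W)*(-5 + W) (k(W) = 2*((-5 + W)*sqrt(W)) = 2*(sqrt(W)*(-5 + W)) = 2*sqrt(W)*(-5 + W))
j(m) = -8 + m**2 + m/4 (j(m) = (m**2 + m/4) - 8 = -8 + m**2 + m/4)
(79 + j(k(Y)))**2 = (79 + (-8 + (2*sqrt(2/5)*(-5 + 2/5))**2 + (2*sqrt(2/5)*(-5 + 2/5))/4))**2 = (79 + (-8 + (2*(sqrt(10)/5)*(-23/5))**2 + (2*(sqrt(10)/5)*(-23/5))/4))**2 = (79 + (-8 + (-46*sqrt(10)/25)**2 + (-46*sqrt(10)/25)/4))**2 = (79 + (-8 + 4232/125 - 23*sqrt(10)/50))**2 = (79 + (3232/125 - 23*sqrt(10)/50))**2 = (13107/125 - 23*sqrt(10)/50)**2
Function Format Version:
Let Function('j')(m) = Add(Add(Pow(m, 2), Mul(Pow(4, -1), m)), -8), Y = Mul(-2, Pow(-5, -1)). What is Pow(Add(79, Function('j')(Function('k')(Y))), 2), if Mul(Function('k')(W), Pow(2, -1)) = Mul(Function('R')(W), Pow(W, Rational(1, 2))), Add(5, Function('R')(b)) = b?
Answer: Add(Rational(343653023, 31250), Mul(Rational(-301461, 3125), Pow(10, Rational(1, 2)))) ≈ 10692.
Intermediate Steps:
Function('R')(b) = Add(-5, b)
Y = Rational(2, 5) (Y = Mul(-2, Rational(-1, 5)) = Rational(2, 5) ≈ 0.40000)
Function('k')(W) = Mul(2, Pow(W, Rational(1, 2)), Add(-5, W)) (Function('k')(W) = Mul(2, Mul(Add(-5, W), Pow(W, Rational(1, 2)))) = Mul(2, Mul(Pow(W, Rational(1, 2)), Add(-5, W))) = Mul(2, Pow(W, Rational(1, 2)), Add(-5, W)))
Function('j')(m) = Add(-8, Pow(m, 2), Mul(Rational(1, 4), m)) (Function('j')(m) = Add(Add(Pow(m, 2), Mul(Rational(1, 4), m)), -8) = Add(-8, Pow(m, 2), Mul(Rational(1, 4), m)))
Pow(Add(79, Function('j')(Function('k')(Y))), 2) = Pow(Add(79, Add(-8, Pow(Mul(2, Pow(Rational(2, 5), Rational(1, 2)), Add(-5, Rational(2, 5))), 2), Mul(Rational(1, 4), Mul(2, Pow(Rational(2, 5), Rational(1, 2)), Add(-5, Rational(2, 5)))))), 2) = Pow(Add(79, Add(-8, Pow(Mul(2, Mul(Rational(1, 5), Pow(10, Rational(1, 2))), Rational(-23, 5)), 2), Mul(Rational(1, 4), Mul(2, Mul(Rational(1, 5), Pow(10, Rational(1, 2))), Rational(-23, 5))))), 2) = Pow(Add(79, Add(-8, Pow(Mul(Rational(-46, 25), Pow(10, Rational(1, 2))), 2), Mul(Rational(1, 4), Mul(Rational(-46, 25), Pow(10, Rational(1, 2)))))), 2) = Pow(Add(79, Add(-8, Rational(4232, 125), Mul(Rational(-23, 50), Pow(10, Rational(1, 2))))), 2) = Pow(Add(79, Add(Rational(3232, 125), Mul(Rational(-23, 50), Pow(10, Rational(1, 2))))), 2) = Pow(Add(Rational(13107, 125), Mul(Rational(-23, 50), Pow(10, Rational(1, 2)))), 2)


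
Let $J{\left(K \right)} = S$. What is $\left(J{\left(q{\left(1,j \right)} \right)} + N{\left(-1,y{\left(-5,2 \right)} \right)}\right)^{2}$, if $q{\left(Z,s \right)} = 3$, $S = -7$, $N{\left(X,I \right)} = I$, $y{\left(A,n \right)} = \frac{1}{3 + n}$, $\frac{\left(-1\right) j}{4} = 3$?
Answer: $\frac{1156}{25} \approx 46.24$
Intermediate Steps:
$j = -12$ ($j = \left(-4\right) 3 = -12$)
$J{\left(K \right)} = -7$
$\left(J{\left(q{\left(1,j \right)} \right)} + N{\left(-1,y{\left(-5,2 \right)} \right)}\right)^{2} = \left(-7 + \frac{1}{3 + 2}\right)^{2} = \left(-7 + \frac{1}{5}\right)^{2} = \left(- \frac{34}{5}\right)^{2} = \frac{1156}{25}$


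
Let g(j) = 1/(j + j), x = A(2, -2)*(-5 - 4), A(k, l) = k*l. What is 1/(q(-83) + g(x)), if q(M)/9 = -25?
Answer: -72/16199 ≈ -0.0044447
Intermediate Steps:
q(M) = -225 (q(M) = 9*(-25) = -225)
x = 36 (x = (2*(-2))*(-5 - 4) = -4*(-9) = 36)
g(j) = 1/(2*j)
1/(q(-83) + g(x)) = 1/(-225 + (½)/36) = 1/(-225 + (½)*(1/36)) = 1/(-225 + 1/72) = 1/(-16199/72) = -72/16199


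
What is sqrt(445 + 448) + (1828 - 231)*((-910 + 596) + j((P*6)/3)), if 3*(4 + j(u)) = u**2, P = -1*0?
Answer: -507846 + sqrt(893) ≈ -5.0782e+5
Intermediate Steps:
P = 0
j(u) = -4 + u**2/3
sqrt(445 + 448) + (1828 - 231)*((-910 + 596) + j((P*6)/3)) = sqrt(445 + 448) + (1828 - 231)*((-910 + 596) + (-4 + ((0*6)/3)**2/3)) = sqrt(893) + 1597*(-314 + (-4 + (0*(1/3))**2/3)) = sqrt(893) + 1597*(-314 + (-4 + (1/3)*0**2)) = sqrt(893) + 1597*(-314 + (-4 + (1/3)*0)) = sqrt(893) + 1597*(-314 + (-4 + 0)) = sqrt(893) + 1597*(-314 - 4) = sqrt(893) + 1597*(-318) = sqrt(893) - 507846 = -507846 + sqrt(893)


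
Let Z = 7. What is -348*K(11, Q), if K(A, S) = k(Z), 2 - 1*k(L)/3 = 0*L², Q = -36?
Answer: -2088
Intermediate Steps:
k(L) = 6 (k(L) = 6 - 0*L² = 6 - 3*0 = 6 + 0 = 6)
K(A, S) = 6
-348*K(11, Q) = -348*6 = -2088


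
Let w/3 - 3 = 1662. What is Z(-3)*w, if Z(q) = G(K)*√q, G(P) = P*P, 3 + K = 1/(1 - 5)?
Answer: 844155*I*√3/16 ≈ 91383.0*I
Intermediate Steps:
w = 4995 (w = 9 + 3*1662 = 9 + 4986 = 4995)
K = -13/4 (K = -3 + 1/(1 - 5) = -3 + 1/(-4) = -3 - ¼ = -13/4 ≈ -3.2500)
G(P) = P²
Z(q) = 169*√q/16 (Z(q) = (-13/4)²*√q = 169*√q/16)
Z(-3)*w = (169*√(-3)/16)*4995 = (169*(I*√3)/16)*4995 = (169*I*√3/16)*4995 = 844155*I*√3/16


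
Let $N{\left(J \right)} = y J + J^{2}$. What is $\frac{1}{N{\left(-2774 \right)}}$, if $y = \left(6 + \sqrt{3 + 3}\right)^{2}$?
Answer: $\frac{683}{5175562760} + \frac{3 \sqrt{6}}{5175562760} \approx 1.3339 \cdot 10^{-7}$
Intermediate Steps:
$y = \left(6 + \sqrt{6}\right)^{2} \approx 71.394$
$N{\left(J \right)} = J^{2} + J \left(6 + \sqrt{6}\right)^{2}$ ($N{\left(J \right)} = \left(6 + \sqrt{6}\right)^{2} J + J^{2} = J \left(6 + \sqrt{6}\right)^{2} + J^{2} = J^{2} + J \left(6 + \sqrt{6}\right)^{2}$)
$\frac{1}{N{\left(-2774 \right)}} = \frac{1}{\left(-2774\right) \left(-2774 + \left(6 + \sqrt{6}\right)^{2}\right)} = \frac{1}{7695076 - 2774 \left(6 + \sqrt{6}\right)^{2}}$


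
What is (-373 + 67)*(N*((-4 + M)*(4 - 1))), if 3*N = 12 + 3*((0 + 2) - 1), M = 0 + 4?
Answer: 0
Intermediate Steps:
M = 4
N = 5 (N = (12 + 3*((0 + 2) - 1))/3 = (12 + 3*(2 - 1))/3 = (12 + 3*1)/3 = (12 + 3)/3 = (1/3)*15 = 5)
(-373 + 67)*(N*((-4 + M)*(4 - 1))) = (-373 + 67)*(5*((-4 + 4)*(4 - 1))) = -1530*0*3 = -1530*0 = -306*0 = 0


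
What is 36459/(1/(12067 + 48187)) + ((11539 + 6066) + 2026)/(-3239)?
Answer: 7115437078423/3239 ≈ 2.1968e+9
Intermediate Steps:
36459/(1/(12067 + 48187)) + ((11539 + 6066) + 2026)/(-3239) = 36459/(1/60254) + (17605 + 2026)*(-1/3239) = 36459/(1/60254) + 19631*(-1/3239) = 36459*60254 - 19631/3239 = 2196800586 - 19631/3239 = 7115437078423/3239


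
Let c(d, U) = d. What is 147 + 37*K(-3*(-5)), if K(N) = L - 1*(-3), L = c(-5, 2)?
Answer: 73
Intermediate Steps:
L = -5
K(N) = -2 (K(N) = -5 - 1*(-3) = -5 + 3 = -2)
147 + 37*K(-3*(-5)) = 147 + 37*(-2) = 147 - 74 = 73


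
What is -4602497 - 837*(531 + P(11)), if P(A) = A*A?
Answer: -5148221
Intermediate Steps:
P(A) = A²
-4602497 - 837*(531 + P(11)) = -4602497 - 837*(531 + 11²) = -4602497 - 837*(531 + 121) = -4602497 - 837*652 = -4602497 - 545724 = -5148221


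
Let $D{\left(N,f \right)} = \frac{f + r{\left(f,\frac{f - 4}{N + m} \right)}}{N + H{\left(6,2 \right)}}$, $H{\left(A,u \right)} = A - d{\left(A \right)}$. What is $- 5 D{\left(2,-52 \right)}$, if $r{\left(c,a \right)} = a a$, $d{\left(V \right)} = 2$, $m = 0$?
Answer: $-610$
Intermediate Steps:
$r{\left(c,a \right)} = a^{2}$
$H{\left(A,u \right)} = -2 + A$ ($H{\left(A,u \right)} = A - 2 = -2 + A$)
$D{\left(N,f \right)} = \frac{f + \frac{\left(-4 + f\right)^{2}}{N^{2}}}{4 + N}$ ($D{\left(N,f \right)} = \frac{f + \left(\frac{f - 4}{N + 0}\right)^{2}}{N + \left(-2 + 6\right)} = \frac{f + \left(\frac{-4 + f}{N}\right)^{2}}{N + 4} = \frac{f + \left(\frac{-4 + f}{N}\right)^{2}}{4 + N} = \frac{f + \frac{\left(-4 + f\right)^{2}}{N^{2}}}{4 + N}$)
$- 5 D{\left(2,-52 \right)} = - 5 \frac{\left(-4 - 52\right)^{2} - 52 \cdot 2^{2}}{4 \left(4 + 2\right)} = - 5 \frac{\left(-56\right)^{2} - 208}{4 \cdot 6} = - 5 \cdot \frac{1}{4} \cdot \frac{1}{6} \left(3136 - 208\right) = - 5 \cdot \frac{1}{4} \cdot \frac{1}{6} \cdot 2928 = \left(-5\right) 122 = -610$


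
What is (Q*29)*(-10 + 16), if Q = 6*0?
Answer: 0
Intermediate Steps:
Q = 0
(Q*29)*(-10 + 16) = (0*29)*(-10 + 16) = 0*6 = 0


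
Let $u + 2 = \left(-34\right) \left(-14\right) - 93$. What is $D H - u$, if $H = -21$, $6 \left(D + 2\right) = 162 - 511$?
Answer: $\frac{1765}{2} \approx 882.5$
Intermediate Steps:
$D = - \frac{361}{6}$ ($D = -2 + \frac{162 - 511}{6} = -2 + \frac{1}{6} \left(-349\right) = -2 - \frac{349}{6} = - \frac{361}{6} \approx -60.167$)
$u = 381$ ($u = -2 - -383 = -2 + \left(476 - 93\right) = -2 + 383 = 381$)
$D H - u = \left(- \frac{361}{6}\right) \left(-21\right) - 381 = \frac{2527}{2} - 381 = \frac{1765}{2}$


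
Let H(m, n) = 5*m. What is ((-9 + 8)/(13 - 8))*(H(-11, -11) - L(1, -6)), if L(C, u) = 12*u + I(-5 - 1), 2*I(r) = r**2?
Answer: 1/5 ≈ 0.20000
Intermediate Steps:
I(r) = r**2/2
L(C, u) = 18 + 12*u (L(C, u) = 12*u + (-5 - 1)**2/2 = 12*u + (1/2)*(-6)**2 = 12*u + (1/2)*36 = 12*u + 18 = 18 + 12*u)
((-9 + 8)/(13 - 8))*(H(-11, -11) - L(1, -6)) = ((-9 + 8)/(13 - 8))*(5*(-11) - (18 + 12*(-6))) = (-1/5)*(-55 - (18 - 72)) = (-1*1/5)*(-55 - 1*(-54)) = -(-55 + 54)/5 = -1/5*(-1) = 1/5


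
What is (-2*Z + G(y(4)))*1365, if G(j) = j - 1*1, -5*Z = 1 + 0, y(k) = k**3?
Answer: 86541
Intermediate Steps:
Z = -1/5 (Z = -(1 + 0)/5 = -1/5*1 = -1/5 ≈ -0.20000)
G(j) = -1 + j (G(j) = j - 1 = -1 + j)
(-2*Z + G(y(4)))*1365 = (-2*(-1/5) + (-1 + 4**3))*1365 = (2/5 + (-1 + 64))*1365 = (2/5 + 63)*1365 = (317/5)*1365 = 86541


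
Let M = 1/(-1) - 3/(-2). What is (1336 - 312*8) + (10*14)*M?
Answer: -1090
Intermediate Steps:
M = ½ (M = 1*(-1) - 3*(-½) = -1 + 3/2 = ½ ≈ 0.50000)
(1336 - 312*8) + (10*14)*M = (1336 - 312*8) + (10*14)*(½) = (1336 - 2496) + 140*(½) = -1160 + 70 = -1090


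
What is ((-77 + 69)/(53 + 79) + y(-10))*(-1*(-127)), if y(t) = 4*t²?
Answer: 1676146/33 ≈ 50792.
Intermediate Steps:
((-77 + 69)/(53 + 79) + y(-10))*(-1*(-127)) = ((-77 + 69)/(53 + 79) + 4*(-10)²)*(-1*(-127)) = (-8/132 + 4*100)*127 = (-8*1/132 + 400)*127 = (-2/33 + 400)*127 = (13198/33)*127 = 1676146/33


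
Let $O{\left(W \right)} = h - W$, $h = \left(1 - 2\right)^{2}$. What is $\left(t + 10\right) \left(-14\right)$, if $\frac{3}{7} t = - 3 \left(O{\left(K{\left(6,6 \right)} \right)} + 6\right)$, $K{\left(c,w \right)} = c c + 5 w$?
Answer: $-5922$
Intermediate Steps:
$h = 1$ ($h = \left(-1\right)^{2} = 1$)
$K{\left(c,w \right)} = c^{2} + 5 w$
$O{\left(W \right)} = 1 - W$
$t = 413$ ($t = \frac{7 \left(- 3 \left(\left(1 - \left(6^{2} + 5 \cdot 6\right)\right) + 6\right)\right)}{3} = \frac{7 \left(- 3 \left(\left(1 - \left(36 + 30\right)\right) + 6\right)\right)}{3} = \frac{7 \left(- 3 \left(\left(1 - 66\right) + 6\right)\right)}{3} = \frac{7 \left(- 3 \left(-65 + 6\right)\right)}{3} = \frac{7 \left(\left(-3\right) \left(-59\right)\right)}{3} = \frac{7}{3} \cdot 177 = 413$)
$\left(t + 10\right) \left(-14\right) = \left(413 + 10\right) \left(-14\right) = 423 \left(-14\right) = -5922$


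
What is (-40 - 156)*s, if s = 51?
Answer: -9996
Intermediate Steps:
(-40 - 156)*s = (-40 - 156)*51 = -196*51 = -9996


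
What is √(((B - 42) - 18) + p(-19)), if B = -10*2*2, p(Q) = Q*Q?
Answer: 3*√29 ≈ 16.155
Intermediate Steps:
p(Q) = Q²
B = -40 (B = -2*10*2 = -20*2 = -40)
√(((B - 42) - 18) + p(-19)) = √(((-40 - 42) - 18) + (-19)²) = √((-82 - 18) + 361) = √(-100 + 361) = √261 = 3*√29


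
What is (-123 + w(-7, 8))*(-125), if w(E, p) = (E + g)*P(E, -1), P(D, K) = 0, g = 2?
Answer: 15375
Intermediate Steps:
w(E, p) = 0 (w(E, p) = (E + 2)*0 = (2 + E)*0 = 0)
(-123 + w(-7, 8))*(-125) = (-123 + 0)*(-125) = -123*(-125) = 15375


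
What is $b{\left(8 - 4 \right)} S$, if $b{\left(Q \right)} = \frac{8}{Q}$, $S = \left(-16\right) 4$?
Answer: $-128$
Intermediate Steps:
$S = -64$
$b{\left(8 - 4 \right)} S = \frac{8}{8 - 4} \left(-64\right) = \frac{8}{4} \left(-64\right) = 8 \cdot \frac{1}{4} \left(-64\right) = 2 \left(-64\right) = -128$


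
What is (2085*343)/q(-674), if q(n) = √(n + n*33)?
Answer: -715155*I*√5729/11458 ≈ -4724.2*I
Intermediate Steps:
q(n) = √34*√n (q(n) = √(n + 33*n) = √(34*n) = √34*√n)
(2085*343)/q(-674) = (2085*343)/((√34*√(-674))) = 715155/((√34*(I*√674))) = 715155/((2*I*√5729)) = 715155*(-I*√5729/11458) = -715155*I*√5729/11458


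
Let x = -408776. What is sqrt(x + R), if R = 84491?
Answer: I*sqrt(324285) ≈ 569.46*I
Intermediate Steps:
sqrt(x + R) = sqrt(-408776 + 84491) = sqrt(-324285) = I*sqrt(324285)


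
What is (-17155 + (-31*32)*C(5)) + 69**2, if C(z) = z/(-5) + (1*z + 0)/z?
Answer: -12394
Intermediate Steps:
C(z) = 1 - z/5 (C(z) = z*(-1/5) + (z + 0)/z = -z/5 + z/z = -z/5 + 1 = 1 - z/5)
(-17155 + (-31*32)*C(5)) + 69**2 = (-17155 + (-31*32)*(1 - 1/5*5)) + 69**2 = (-17155 - 992*(1 - 1)) + 4761 = (-17155 - 992*0) + 4761 = (-17155 + 0) + 4761 = -17155 + 4761 = -12394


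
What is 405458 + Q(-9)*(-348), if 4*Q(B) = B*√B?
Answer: 405458 + 2349*I ≈ 4.0546e+5 + 2349.0*I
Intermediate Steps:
Q(B) = B^(3/2)/4 (Q(B) = (B*√B)/4 = B^(3/2)/4)
405458 + Q(-9)*(-348) = 405458 + ((-9)^(3/2)/4)*(-348) = 405458 + ((-27*I)/4)*(-348) = 405458 - 27*I/4*(-348) = 405458 + 2349*I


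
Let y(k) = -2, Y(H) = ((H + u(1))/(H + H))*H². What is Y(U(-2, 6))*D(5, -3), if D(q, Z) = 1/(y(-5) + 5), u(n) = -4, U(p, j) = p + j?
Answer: 0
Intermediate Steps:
U(p, j) = j + p
Y(H) = H*(-4 + H)/2 (Y(H) = ((H - 4)/(H + H))*H² = ((-4 + H)/((2*H)))*H² = ((-4 + H)*(1/(2*H)))*H² = ((-4 + H)/(2*H))*H² = H*(-4 + H)/2)
D(q, Z) = ⅓ (D(q, Z) = 1/(-2 + 5) = 1/3 = ⅓)
Y(U(-2, 6))*D(5, -3) = ((6 - 2)*(-4 + (6 - 2))/2)*(⅓) = ((½)*4*(-4 + 4))*(⅓) = ((½)*4*0)*(⅓) = 0*(⅓) = 0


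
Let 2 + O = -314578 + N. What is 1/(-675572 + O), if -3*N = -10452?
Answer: -1/986668 ≈ -1.0135e-6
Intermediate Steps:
N = 3484 (N = -⅓*(-10452) = 3484)
O = -311096 (O = -2 + (-314578 + 3484) = -2 - 311094 = -311096)
1/(-675572 + O) = 1/(-675572 - 311096) = 1/(-986668) = -1/986668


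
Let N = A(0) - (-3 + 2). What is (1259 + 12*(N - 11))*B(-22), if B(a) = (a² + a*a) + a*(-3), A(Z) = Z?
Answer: 1177726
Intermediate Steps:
N = 1 (N = 0 - (-3 + 2) = 0 - 1*(-1) = 0 + 1 = 1)
B(a) = -3*a + 2*a² (B(a) = (a² + a²) - 3*a = 2*a² - 3*a = -3*a + 2*a²)
(1259 + 12*(N - 11))*B(-22) = (1259 + 12*(1 - 11))*(-22*(-3 + 2*(-22))) = (1259 + 12*(-10))*(-22*(-3 - 44)) = (1259 - 120)*(-22*(-47)) = 1139*1034 = 1177726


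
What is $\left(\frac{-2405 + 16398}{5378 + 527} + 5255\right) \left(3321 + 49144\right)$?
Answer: $\frac{325752750624}{1181} \approx 2.7583 \cdot 10^{8}$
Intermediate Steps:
$\left(\frac{-2405 + 16398}{5378 + 527} + 5255\right) \left(3321 + 49144\right) = \left(\frac{13993}{5905} + 5255\right) 52465 = \frac{31044768}{5905} \cdot 52465 = \frac{325752750624}{1181}$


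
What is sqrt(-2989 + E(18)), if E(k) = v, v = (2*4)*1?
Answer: I*sqrt(2981) ≈ 54.599*I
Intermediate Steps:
v = 8 (v = 8*1 = 8)
E(k) = 8
sqrt(-2989 + E(18)) = sqrt(-2989 + 8) = sqrt(-2981) = I*sqrt(2981)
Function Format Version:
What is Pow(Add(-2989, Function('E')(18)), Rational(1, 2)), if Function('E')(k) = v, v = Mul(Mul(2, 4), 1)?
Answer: Mul(I, Pow(2981, Rational(1, 2))) ≈ Mul(54.599, I)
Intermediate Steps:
v = 8 (v = Mul(8, 1) = 8)
Function('E')(k) = 8
Pow(Add(-2989, Function('E')(18)), Rational(1, 2)) = Pow(Add(-2989, 8), Rational(1, 2)) = Pow(-2981, Rational(1, 2)) = Mul(I, Pow(2981, Rational(1, 2)))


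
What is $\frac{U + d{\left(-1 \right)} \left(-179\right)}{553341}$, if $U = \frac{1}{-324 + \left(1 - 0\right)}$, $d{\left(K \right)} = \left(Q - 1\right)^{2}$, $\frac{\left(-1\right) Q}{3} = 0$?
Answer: $- \frac{57818}{178729143} \approx -0.00032349$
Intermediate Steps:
$Q = 0$ ($Q = \left(-3\right) 0 = 0$)
$d{\left(K \right)} = 1$ ($d{\left(K \right)} = \left(0 - 1\right)^{2} = \left(-1\right)^{2} = 1$)
$U = - \frac{1}{323}$ ($U = \frac{1}{-324 + \left(1 + 0\right)} = \frac{1}{-324 + 1} = \frac{1}{-323} = - \frac{1}{323} \approx -0.003096$)
$\frac{U + d{\left(-1 \right)} \left(-179\right)}{553341} = \frac{- \frac{1}{323} + 1 \left(-179\right)}{553341} = \left(- \frac{1}{323} - 179\right) \frac{1}{553341} = \left(- \frac{57818}{323}\right) \frac{1}{553341} = - \frac{57818}{178729143}$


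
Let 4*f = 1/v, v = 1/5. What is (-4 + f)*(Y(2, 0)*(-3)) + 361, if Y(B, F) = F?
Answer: 361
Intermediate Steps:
v = 1/5 ≈ 0.20000
f = 5/4 (f = 1/(4*(1/5)) = (1/4)*5 = 5/4 ≈ 1.2500)
(-4 + f)*(Y(2, 0)*(-3)) + 361 = (-4 + 5/4)*(0*(-3)) + 361 = -11/4*0 + 361 = 0 + 361 = 361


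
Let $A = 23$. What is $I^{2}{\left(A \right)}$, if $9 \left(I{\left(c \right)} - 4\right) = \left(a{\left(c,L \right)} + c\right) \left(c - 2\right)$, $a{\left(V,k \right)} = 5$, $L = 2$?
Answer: $\frac{43264}{9} \approx 4807.1$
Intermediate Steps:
$I{\left(c \right)} = 4 + \frac{\left(-2 + c\right) \left(5 + c\right)}{9}$ ($I{\left(c \right)} = 4 + \frac{\left(5 + c\right) \left(c - 2\right)}{9} = 4 + \frac{\left(5 + c\right) \left(-2 + c\right)}{9} = 4 + \frac{\left(-2 + c\right) \left(5 + c\right)}{9}$)
$I^{2}{\left(A \right)} = \left(\frac{26}{9} + \frac{1}{3} \cdot 23 + \frac{23^{2}}{9}\right)^{2} = \left(\frac{26}{9} + \frac{23}{3} + \frac{1}{9} \cdot 529\right)^{2} = \left(\frac{26}{9} + \frac{23}{3} + \frac{529}{9}\right)^{2} = \left(\frac{208}{3}\right)^{2} = \frac{43264}{9}$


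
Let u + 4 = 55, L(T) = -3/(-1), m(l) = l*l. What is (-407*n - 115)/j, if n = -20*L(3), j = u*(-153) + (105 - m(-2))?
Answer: -24305/7702 ≈ -3.1557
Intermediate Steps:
m(l) = l²
L(T) = 3 (L(T) = -3*(-1) = 3)
u = 51 (u = -4 + 55 = 51)
j = -7702 (j = 51*(-153) + (105 - 1*(-2)²) = -7803 + (105 - 1*4) = -7803 + (105 - 4) = -7803 + 101 = -7702)
n = -60 (n = -20*3 = -60)
(-407*n - 115)/j = (-407*(-60) - 115)/(-7702) = (24420 - 115)*(-1/7702) = 24305*(-1/7702) = -24305/7702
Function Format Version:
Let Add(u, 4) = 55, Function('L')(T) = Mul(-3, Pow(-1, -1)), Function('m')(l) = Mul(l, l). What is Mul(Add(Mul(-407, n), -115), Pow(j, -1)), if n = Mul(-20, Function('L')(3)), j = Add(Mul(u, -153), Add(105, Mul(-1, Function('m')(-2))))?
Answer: Rational(-24305, 7702) ≈ -3.1557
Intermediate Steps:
Function('m')(l) = Pow(l, 2)
Function('L')(T) = 3 (Function('L')(T) = Mul(-3, -1) = 3)
u = 51 (u = Add(-4, 55) = 51)
j = -7702 (j = Add(Mul(51, -153), Add(105, Mul(-1, Pow(-2, 2)))) = Add(-7803, Add(105, Mul(-1, 4))) = Add(-7803, Add(105, -4)) = Add(-7803, 101) = -7702)
n = -60 (n = Mul(-20, 3) = -60)
Mul(Add(Mul(-407, n), -115), Pow(j, -1)) = Mul(Add(Mul(-407, -60), -115), Pow(-7702, -1)) = Mul(Add(24420, -115), Rational(-1, 7702)) = Mul(24305, Rational(-1, 7702)) = Rational(-24305, 7702)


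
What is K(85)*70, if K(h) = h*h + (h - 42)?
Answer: 508760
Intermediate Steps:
K(h) = -42 + h + h² (K(h) = h² + (-42 + h) = -42 + h + h²)
K(85)*70 = (-42 + 85 + 85²)*70 = (-42 + 85 + 7225)*70 = 7268*70 = 508760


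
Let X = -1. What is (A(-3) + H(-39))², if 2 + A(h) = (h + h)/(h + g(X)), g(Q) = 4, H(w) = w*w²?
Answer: 3519692929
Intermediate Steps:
H(w) = w³
A(h) = -2 + 2*h/(4 + h) (A(h) = -2 + (h + h)/(h + 4) = -2 + (2*h)/(4 + h) = -2 + 2*h/(4 + h))
(A(-3) + H(-39))² = (-8/(4 - 3) + (-39)³)² = (-8/1 - 59319)² = (-8*1 - 59319)² = (-8 - 59319)² = (-59327)² = 3519692929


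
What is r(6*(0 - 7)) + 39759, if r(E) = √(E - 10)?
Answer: 39759 + 2*I*√13 ≈ 39759.0 + 7.2111*I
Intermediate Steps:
r(E) = √(-10 + E)
r(6*(0 - 7)) + 39759 = √(-10 + 6*(0 - 7)) + 39759 = √(-10 + 6*(-7)) + 39759 = √(-10 - 42) + 39759 = √(-52) + 39759 = 2*I*√13 + 39759 = 39759 + 2*I*√13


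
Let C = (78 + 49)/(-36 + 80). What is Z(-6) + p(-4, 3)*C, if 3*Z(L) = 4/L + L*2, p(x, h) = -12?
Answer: -3847/99 ≈ -38.859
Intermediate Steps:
C = 127/44 ≈ 2.8864
Z(L) = 2*L/3 + 4/(3*L) (Z(L) = (4/L + L*2)/3 = (4/L + 2*L)/3 = (2*L + 4/L)/3 = 2*L/3 + 4/(3*L))
Z(-6) + p(-4, 3)*C = (⅔)*(2 + (-6)²)/(-6) - 12*127/44 = (⅔)*(-⅙)*(2 + 36) - 381/11 = (⅔)*(-⅙)*38 - 381/11 = -38/9 - 381/11 = -3847/99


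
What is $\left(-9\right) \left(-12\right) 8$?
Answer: $864$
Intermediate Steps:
$\left(-9\right) \left(-12\right) 8 = 108 \cdot 8 = 864$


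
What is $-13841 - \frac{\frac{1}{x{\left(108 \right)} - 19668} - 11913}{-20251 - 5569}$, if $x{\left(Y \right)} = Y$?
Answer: $- \frac{6990480585481}{505039200} \approx -13841.0$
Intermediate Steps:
$-13841 - \frac{\frac{1}{x{\left(108 \right)} - 19668} - 11913}{-20251 - 5569} = -13841 - \frac{\frac{1}{108 - 19668} - 11913}{-20251 - 5569} = -13841 - \frac{\frac{1}{-19560} - 11913}{-25820} = -13841 - \left(- \frac{1}{19560} - 11913\right) \left(- \frac{1}{25820}\right) = -13841 - \left(- \frac{233018281}{19560}\right) \left(- \frac{1}{25820}\right) = -13841 - \frac{233018281}{505039200} = - \frac{6990480585481}{505039200}$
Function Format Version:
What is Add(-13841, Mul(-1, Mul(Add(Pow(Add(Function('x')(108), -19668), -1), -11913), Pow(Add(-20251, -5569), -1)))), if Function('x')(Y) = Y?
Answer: Rational(-6990480585481, 505039200) ≈ -13841.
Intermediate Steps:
Add(-13841, Mul(-1, Mul(Add(Pow(Add(Function('x')(108), -19668), -1), -11913), Pow(Add(-20251, -5569), -1)))) = Add(-13841, Mul(-1, Mul(Add(Pow(Add(108, -19668), -1), -11913), Pow(Add(-20251, -5569), -1)))) = Add(-13841, Mul(-1, Mul(Add(Pow(-19560, -1), -11913), Pow(-25820, -1)))) = Add(-13841, Mul(-1, Mul(Add(Rational(-1, 19560), -11913), Rational(-1, 25820)))) = Add(-13841, Mul(-1, Mul(Rational(-233018281, 19560), Rational(-1, 25820)))) = Add(-13841, Mul(-1, Rational(233018281, 505039200))) = Add(-13841, Rational(-233018281, 505039200)) = Rational(-6990480585481, 505039200)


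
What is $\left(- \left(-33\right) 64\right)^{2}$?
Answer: $4460544$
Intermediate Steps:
$\left(- \left(-33\right) 64\right)^{2} = \left(\left(-1\right) \left(-2112\right)\right)^{2} = 2112^{2} = 4460544$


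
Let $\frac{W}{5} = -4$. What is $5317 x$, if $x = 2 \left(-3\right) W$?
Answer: $638040$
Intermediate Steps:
$W = -20$ ($W = 5 \left(-4\right) = -20$)
$x = 120$ ($x = 2 \left(-3\right) \left(-20\right) = \left(-6\right) \left(-20\right) = 120$)
$5317 x = 5317 \cdot 120 = 638040$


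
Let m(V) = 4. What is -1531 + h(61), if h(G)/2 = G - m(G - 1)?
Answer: -1417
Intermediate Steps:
h(G) = -8 + 2*G (h(G) = 2*(G - 1*4) = 2*(G - 4) = 2*(-4 + G) = -8 + 2*G)
-1531 + h(61) = -1531 + (-8 + 2*61) = -1531 + (-8 + 122) = -1531 + 114 = -1417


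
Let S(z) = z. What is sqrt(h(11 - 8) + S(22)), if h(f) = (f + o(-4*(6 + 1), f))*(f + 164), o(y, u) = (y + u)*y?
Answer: 3*sqrt(13047) ≈ 342.67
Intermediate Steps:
o(y, u) = y*(u + y) (o(y, u) = (u + y)*y = y*(u + y))
h(f) = (164 + f)*(784 - 27*f) (h(f) = (f + (-4*(6 + 1))*(f - 4*(6 + 1)))*(f + 164) = (f + (-4*7)*(f - 4*7))*(164 + f) = (f - 28*(f - 28))*(164 + f) = (f - 28*(-28 + f))*(164 + f) = (f + (784 - 28*f))*(164 + f) = (784 - 27*f)*(164 + f) = (164 + f)*(784 - 27*f))
sqrt(h(11 - 8) + S(22)) = sqrt((128576 - 3644*(11 - 8) - 27*(11 - 8)**2) + 22) = sqrt((128576 - 3644*3 - 27*3**2) + 22) = sqrt((128576 - 10932 - 27*9) + 22) = sqrt((128576 - 10932 - 243) + 22) = sqrt(117401 + 22) = sqrt(117423) = 3*sqrt(13047)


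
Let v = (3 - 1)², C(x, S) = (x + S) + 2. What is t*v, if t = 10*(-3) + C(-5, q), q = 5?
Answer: -112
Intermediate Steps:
C(x, S) = 2 + S + x (C(x, S) = (S + x) + 2 = 2 + S + x)
t = -28 (t = 10*(-3) + (2 + 5 - 5) = -30 + 2 = -28)
v = 4 (v = 2² = 4)
t*v = -28*4 = -112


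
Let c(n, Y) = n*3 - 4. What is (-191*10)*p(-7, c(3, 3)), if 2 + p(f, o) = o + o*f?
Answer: 61120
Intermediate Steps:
c(n, Y) = -4 + 3*n (c(n, Y) = 3*n - 4 = -4 + 3*n)
p(f, o) = -2 + o + f*o (p(f, o) = -2 + (o + o*f) = -2 + (o + f*o) = -2 + o + f*o)
(-191*10)*p(-7, c(3, 3)) = (-191*10)*(-2 + (-4 + 3*3) - 7*(-4 + 3*3)) = -1910*(-2 + (-4 + 9) - 7*(-4 + 9)) = -1910*(-2 + 5 - 7*5) = -1910*(-2 + 5 - 35) = -1910*(-32) = 61120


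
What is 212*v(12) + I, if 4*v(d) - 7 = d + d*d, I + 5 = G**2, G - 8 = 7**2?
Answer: 11883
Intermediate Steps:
G = 57 (G = 8 + 7**2 = 8 + 49 = 57)
I = 3244 (I = -5 + 57**2 = -5 + 3249 = 3244)
v(d) = 7/4 + d/4 + d**2/4 (v(d) = 7/4 + (d + d*d)/4 = 7/4 + (d + d**2)/4 = 7/4 + (d/4 + d**2/4) = 7/4 + d/4 + d**2/4)
212*v(12) + I = 212*(7/4 + (1/4)*12 + (1/4)*12**2) + 3244 = 212*(7/4 + 3 + (1/4)*144) + 3244 = 212*(7/4 + 3 + 36) + 3244 = 212*(163/4) + 3244 = 8639 + 3244 = 11883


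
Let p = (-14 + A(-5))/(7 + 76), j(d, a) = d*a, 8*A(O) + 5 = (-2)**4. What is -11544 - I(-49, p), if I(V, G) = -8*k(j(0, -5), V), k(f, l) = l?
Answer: -11936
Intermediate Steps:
A(O) = 11/8 (A(O) = -5/8 + (1/8)*(-2)**4 = -5/8 + (1/8)*16 = -5/8 + 2 = 11/8)
j(d, a) = a*d
p = -101/664 (p = (-14 + 11/8)/(7 + 76) = -101/8/83 = -101/8*1/83 = -101/664 ≈ -0.15211)
I(V, G) = -8*V
-11544 - I(-49, p) = -11544 - (-8)*(-49) = -11544 - 1*392 = -11544 - 392 = -11936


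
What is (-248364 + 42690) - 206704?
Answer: -412378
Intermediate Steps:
(-248364 + 42690) - 206704 = -205674 - 206704 = -412378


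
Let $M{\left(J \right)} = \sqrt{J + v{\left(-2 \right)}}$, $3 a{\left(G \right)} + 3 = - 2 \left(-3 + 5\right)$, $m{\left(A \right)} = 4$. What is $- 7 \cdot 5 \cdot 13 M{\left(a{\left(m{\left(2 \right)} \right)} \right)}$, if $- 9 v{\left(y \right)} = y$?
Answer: $- \frac{455 i \sqrt{19}}{3} \approx - 661.1 i$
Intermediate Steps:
$v{\left(y \right)} = - \frac{y}{9}$
$a{\left(G \right)} = - \frac{7}{3}$ ($a{\left(G \right)} = -1 + \frac{\left(-2\right) \left(-3 + 5\right)}{3} = -1 + \frac{\left(-2\right) 2}{3} = -1 + \frac{1}{3} \left(-4\right) = -1 - \frac{4}{3} = - \frac{7}{3}$)
$M{\left(J \right)} = \sqrt{\frac{2}{9} + J}$ ($M{\left(J \right)} = \sqrt{J - - \frac{2}{9}} = \sqrt{J + \frac{2}{9}} = \sqrt{\frac{2}{9} + J}$)
$- 7 \cdot 5 \cdot 13 M{\left(a{\left(m{\left(2 \right)} \right)} \right)} = - 7 \cdot 5 \cdot 13 \frac{\sqrt{2 + 9 \left(- \frac{7}{3}\right)}}{3} = \left(-7\right) 65 \frac{\sqrt{2 - 21}}{3} = - 455 \frac{\sqrt{-19}}{3} = - 455 \frac{i \sqrt{19}}{3} = - \frac{455 i \sqrt{19}}{3}$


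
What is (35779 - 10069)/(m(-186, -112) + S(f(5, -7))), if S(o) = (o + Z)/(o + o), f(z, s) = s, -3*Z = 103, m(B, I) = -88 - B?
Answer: 53991/212 ≈ 254.67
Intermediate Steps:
Z = -103/3 (Z = -⅓*103 = -103/3 ≈ -34.333)
S(o) = (-103/3 + o)/(2*o) (S(o) = (o - 103/3)/(o + o) = (-103/3 + o)/((2*o)) = (-103/3 + o)*(1/(2*o)) = (-103/3 + o)/(2*o))
(35779 - 10069)/(m(-186, -112) + S(f(5, -7))) = (35779 - 10069)/((-88 - 1*(-186)) + (⅙)*(-103 + 3*(-7))/(-7)) = 25710/((-88 + 186) + (⅙)*(-⅐)*(-103 - 21)) = 25710/(98 + (⅙)*(-⅐)*(-124)) = 25710/(98 + 62/21) = 25710/(2120/21) = 25710*(21/2120) = 53991/212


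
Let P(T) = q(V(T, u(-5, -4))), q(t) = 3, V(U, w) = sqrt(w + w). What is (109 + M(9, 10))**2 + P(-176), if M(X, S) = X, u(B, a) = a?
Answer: 13927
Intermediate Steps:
V(U, w) = sqrt(2)*sqrt(w) (V(U, w) = sqrt(2*w) = sqrt(2)*sqrt(w))
P(T) = 3
(109 + M(9, 10))**2 + P(-176) = (109 + 9)**2 + 3 = 118**2 + 3 = 13924 + 3 = 13927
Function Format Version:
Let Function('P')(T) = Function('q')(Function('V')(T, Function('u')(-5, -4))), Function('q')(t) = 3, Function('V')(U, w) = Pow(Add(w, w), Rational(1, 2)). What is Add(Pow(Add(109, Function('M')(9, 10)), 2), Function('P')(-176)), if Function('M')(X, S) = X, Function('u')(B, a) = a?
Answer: 13927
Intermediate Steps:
Function('V')(U, w) = Mul(Pow(2, Rational(1, 2)), Pow(w, Rational(1, 2))) (Function('V')(U, w) = Pow(Mul(2, w), Rational(1, 2)) = Mul(Pow(2, Rational(1, 2)), Pow(w, Rational(1, 2))))
Function('P')(T) = 3
Add(Pow(Add(109, Function('M')(9, 10)), 2), Function('P')(-176)) = Add(Pow(Add(109, 9), 2), 3) = Add(Pow(118, 2), 3) = Add(13924, 3) = 13927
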